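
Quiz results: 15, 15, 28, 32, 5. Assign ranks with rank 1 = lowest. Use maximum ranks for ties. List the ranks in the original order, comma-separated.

3, 3, 4, 5, 1

Sorted (ascending): 5, 15, 15, 28, 32
The 2 values of 15 occupy positions 2–3 → each gets rank 3.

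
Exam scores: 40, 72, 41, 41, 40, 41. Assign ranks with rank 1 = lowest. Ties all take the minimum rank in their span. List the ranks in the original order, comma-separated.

Sorted (ascending): 40, 40, 41, 41, 41, 72
The 2 values of 40 occupy positions 1–2 → each gets rank 1.
The 3 values of 41 occupy positions 3–5 → each gets rank 3.

1, 6, 3, 3, 1, 3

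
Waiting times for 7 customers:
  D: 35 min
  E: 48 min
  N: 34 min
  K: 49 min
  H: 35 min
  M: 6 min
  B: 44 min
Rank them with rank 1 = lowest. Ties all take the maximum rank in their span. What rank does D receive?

Sorted (ascending): 6, 34, 35, 35, 44, 48, 49
The 2 values of 35 occupy positions 3–4 → each gets rank 4.
D has value 35 min → rank 4.

4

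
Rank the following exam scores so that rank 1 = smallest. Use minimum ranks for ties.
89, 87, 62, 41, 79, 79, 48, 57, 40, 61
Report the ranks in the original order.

Sorted (ascending): 40, 41, 48, 57, 61, 62, 79, 79, 87, 89
The 2 values of 79 occupy positions 7–8 → each gets rank 7.

10, 9, 6, 2, 7, 7, 3, 4, 1, 5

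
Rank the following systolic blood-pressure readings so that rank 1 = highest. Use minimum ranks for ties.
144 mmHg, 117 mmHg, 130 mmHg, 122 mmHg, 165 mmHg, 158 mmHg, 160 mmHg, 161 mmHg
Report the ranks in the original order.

5, 8, 6, 7, 1, 4, 3, 2

Sorted (descending): 165, 161, 160, 158, 144, 130, 122, 117
No ties — each value takes its position as its rank.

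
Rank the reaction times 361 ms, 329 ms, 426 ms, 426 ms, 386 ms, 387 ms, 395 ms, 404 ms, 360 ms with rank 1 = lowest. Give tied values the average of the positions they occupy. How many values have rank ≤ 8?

Sorted (ascending): 329, 360, 361, 386, 387, 395, 404, 426, 426
The 2 values of 426 occupy positions 8–9 → average rank (8+9)/2 = 8.5.
Ranks ≤ 8: {1, 2, 3, 4, 5, 6, 7} → 7 values.

7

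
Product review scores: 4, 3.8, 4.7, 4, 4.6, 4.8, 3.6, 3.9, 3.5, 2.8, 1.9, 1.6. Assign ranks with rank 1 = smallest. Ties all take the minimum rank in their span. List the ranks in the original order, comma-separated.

Sorted (ascending): 1.6, 1.9, 2.8, 3.5, 3.6, 3.8, 3.9, 4, 4, 4.6, 4.7, 4.8
The 2 values of 4 occupy positions 8–9 → each gets rank 8.

8, 6, 11, 8, 10, 12, 5, 7, 4, 3, 2, 1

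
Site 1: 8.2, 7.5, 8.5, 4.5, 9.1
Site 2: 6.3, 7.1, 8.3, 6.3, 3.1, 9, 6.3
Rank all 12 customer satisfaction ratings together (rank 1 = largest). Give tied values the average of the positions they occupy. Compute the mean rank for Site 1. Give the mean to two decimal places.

Sorted (descending): 9.1, 9, 8.5, 8.3, 8.2, 7.5, 7.1, 6.3, 6.3, 6.3, 4.5, 3.1
The 3 values of 6.3 occupy positions 8–10 → average rank 9.
Site 1 values → pooled ranks: 8.2→5, 7.5→6, 8.5→3, 4.5→11, 9.1→1
Mean rank = (5 + 6 + 3 + 11 + 1) / 5 = 5.20

5.20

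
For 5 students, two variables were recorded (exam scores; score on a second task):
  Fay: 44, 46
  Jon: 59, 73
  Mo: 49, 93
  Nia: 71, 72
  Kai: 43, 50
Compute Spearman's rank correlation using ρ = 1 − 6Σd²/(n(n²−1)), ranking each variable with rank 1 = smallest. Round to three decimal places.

0.500

Ranks of variable 1: 2, 4, 3, 5, 1
Ranks of variable 2: 1, 4, 5, 3, 2
d = r₁ − r₂: 1, 0, -2, 2, -1
d²: 1, 0, 4, 4, 1; Σd² = 10
ρ = 1 − 6·10/(5·24) = 1 − 60/120 = 0.500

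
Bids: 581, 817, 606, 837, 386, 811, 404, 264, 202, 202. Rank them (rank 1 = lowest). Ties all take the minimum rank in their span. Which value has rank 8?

Sorted (ascending): 202, 202, 264, 386, 404, 581, 606, 811, 817, 837
The 2 values of 202 occupy positions 1–2 → each gets rank 1.
Rank 8 → value 811.

811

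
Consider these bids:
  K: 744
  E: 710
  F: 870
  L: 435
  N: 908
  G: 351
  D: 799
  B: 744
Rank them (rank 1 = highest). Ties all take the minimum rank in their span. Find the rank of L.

7

Sorted (descending): 908, 870, 799, 744, 744, 710, 435, 351
The 2 values of 744 occupy positions 4–5 → each gets rank 4.
L has value 435 → rank 7.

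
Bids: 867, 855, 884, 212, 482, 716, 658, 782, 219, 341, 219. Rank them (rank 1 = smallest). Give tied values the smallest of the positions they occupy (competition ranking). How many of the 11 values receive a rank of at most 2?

3

Sorted (ascending): 212, 219, 219, 341, 482, 658, 716, 782, 855, 867, 884
The 2 values of 219 occupy positions 2–3 → each gets rank 2.
Ranks ≤ 2: {1, 2, 2} → 3 values.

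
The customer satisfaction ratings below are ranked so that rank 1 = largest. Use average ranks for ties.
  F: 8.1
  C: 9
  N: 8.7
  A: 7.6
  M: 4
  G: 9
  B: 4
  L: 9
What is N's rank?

4

Sorted (descending): 9, 9, 9, 8.7, 8.1, 7.6, 4, 4
The 3 values of 9 occupy positions 1–3 → average rank 2.
The 2 values of 4 occupy positions 7–8 → average rank (7+8)/2 = 7.5.
N has value 8.7 → rank 4.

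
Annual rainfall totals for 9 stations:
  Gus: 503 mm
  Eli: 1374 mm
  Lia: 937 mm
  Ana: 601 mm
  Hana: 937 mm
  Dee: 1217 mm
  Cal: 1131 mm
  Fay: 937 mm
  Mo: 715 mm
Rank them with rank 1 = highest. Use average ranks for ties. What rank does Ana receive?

8

Sorted (descending): 1374, 1217, 1131, 937, 937, 937, 715, 601, 503
The 3 values of 937 occupy positions 4–6 → average rank 5.
Ana has value 601 mm → rank 8.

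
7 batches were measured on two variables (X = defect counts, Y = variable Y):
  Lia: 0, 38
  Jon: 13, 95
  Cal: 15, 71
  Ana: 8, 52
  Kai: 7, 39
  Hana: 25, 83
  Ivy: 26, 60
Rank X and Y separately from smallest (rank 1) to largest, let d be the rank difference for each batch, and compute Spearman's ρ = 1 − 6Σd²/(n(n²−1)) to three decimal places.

Ranks of variable 1: 1, 4, 5, 3, 2, 6, 7
Ranks of variable 2: 1, 7, 5, 3, 2, 6, 4
d = r₁ − r₂: 0, -3, 0, 0, 0, 0, 3
d²: 0, 9, 0, 0, 0, 0, 9; Σd² = 18
ρ = 1 − 6·18/(7·48) = 1 − 108/336 = 0.679

0.679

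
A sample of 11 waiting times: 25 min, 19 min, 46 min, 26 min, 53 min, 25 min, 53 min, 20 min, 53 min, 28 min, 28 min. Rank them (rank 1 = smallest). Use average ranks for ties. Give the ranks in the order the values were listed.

3.5, 1, 8, 5, 10, 3.5, 10, 2, 10, 6.5, 6.5

Sorted (ascending): 19, 20, 25, 25, 26, 28, 28, 46, 53, 53, 53
The 2 values of 25 occupy positions 3–4 → average rank (3+4)/2 = 3.5.
The 2 values of 28 occupy positions 6–7 → average rank (6+7)/2 = 6.5.
The 3 values of 53 occupy positions 9–11 → average rank 10.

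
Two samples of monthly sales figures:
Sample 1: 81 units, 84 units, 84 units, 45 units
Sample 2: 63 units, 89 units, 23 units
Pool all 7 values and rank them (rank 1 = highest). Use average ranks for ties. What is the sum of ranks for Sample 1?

Sorted (descending): 89, 84, 84, 81, 63, 45, 23
The 2 values of 84 occupy positions 2–3 → average rank (2+3)/2 = 2.5.
Sample 1 values → pooled ranks: 81→4, 84→2.5, 84→2.5, 45→6
Rank sum = 4 + 2.5 + 2.5 + 6 = 15

15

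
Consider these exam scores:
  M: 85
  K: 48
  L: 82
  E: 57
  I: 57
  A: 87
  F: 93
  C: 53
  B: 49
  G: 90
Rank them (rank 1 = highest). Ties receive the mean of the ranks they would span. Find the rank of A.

3

Sorted (descending): 93, 90, 87, 85, 82, 57, 57, 53, 49, 48
The 2 values of 57 occupy positions 6–7 → average rank (6+7)/2 = 6.5.
A has value 87 → rank 3.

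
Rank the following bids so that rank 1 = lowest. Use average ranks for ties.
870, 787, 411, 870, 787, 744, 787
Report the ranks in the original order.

6.5, 4, 1, 6.5, 4, 2, 4

Sorted (ascending): 411, 744, 787, 787, 787, 870, 870
The 3 values of 787 occupy positions 3–5 → average rank 4.
The 2 values of 870 occupy positions 6–7 → average rank (6+7)/2 = 6.5.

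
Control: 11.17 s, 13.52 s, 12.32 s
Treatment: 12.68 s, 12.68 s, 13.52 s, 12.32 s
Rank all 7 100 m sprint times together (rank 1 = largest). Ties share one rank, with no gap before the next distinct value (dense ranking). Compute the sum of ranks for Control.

8

Sorted (descending): 13.52, 13.52, 12.68, 12.68, 12.32, 12.32, 11.17
The 2 values of 13.52 share dense rank 1.
The 2 values of 12.68 share dense rank 2.
The 2 values of 12.32 share dense rank 3.
Remaining distinct values take the next consecutive integers.
Control values → pooled ranks: 11.17→4, 13.52→1, 12.32→3
Rank sum = 4 + 1 + 3 = 8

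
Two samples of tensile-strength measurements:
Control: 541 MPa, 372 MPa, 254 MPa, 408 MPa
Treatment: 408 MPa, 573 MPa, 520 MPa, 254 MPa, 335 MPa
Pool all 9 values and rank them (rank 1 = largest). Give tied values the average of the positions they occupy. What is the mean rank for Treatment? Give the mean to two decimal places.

4.80

Sorted (descending): 573, 541, 520, 408, 408, 372, 335, 254, 254
The 2 values of 408 occupy positions 4–5 → average rank (4+5)/2 = 4.5.
The 2 values of 254 occupy positions 8–9 → average rank (8+9)/2 = 8.5.
Treatment values → pooled ranks: 408→4.5, 573→1, 520→3, 254→8.5, 335→7
Mean rank = (4.5 + 1 + 3 + 8.5 + 7) / 5 = 4.80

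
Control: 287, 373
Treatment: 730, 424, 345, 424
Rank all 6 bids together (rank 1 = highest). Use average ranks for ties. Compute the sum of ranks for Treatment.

Sorted (descending): 730, 424, 424, 373, 345, 287
The 2 values of 424 occupy positions 2–3 → average rank (2+3)/2 = 2.5.
Treatment values → pooled ranks: 730→1, 424→2.5, 345→5, 424→2.5
Rank sum = 1 + 2.5 + 5 + 2.5 = 11

11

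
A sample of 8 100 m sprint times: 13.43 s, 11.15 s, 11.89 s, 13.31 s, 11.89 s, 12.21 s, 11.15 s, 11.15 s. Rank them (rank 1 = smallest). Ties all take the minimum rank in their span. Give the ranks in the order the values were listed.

8, 1, 4, 7, 4, 6, 1, 1

Sorted (ascending): 11.15, 11.15, 11.15, 11.89, 11.89, 12.21, 13.31, 13.43
The 3 values of 11.15 occupy positions 1–3 → each gets rank 1.
The 2 values of 11.89 occupy positions 4–5 → each gets rank 4.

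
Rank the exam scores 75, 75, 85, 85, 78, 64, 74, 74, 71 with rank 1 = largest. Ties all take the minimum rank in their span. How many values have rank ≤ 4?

Sorted (descending): 85, 85, 78, 75, 75, 74, 74, 71, 64
The 2 values of 85 occupy positions 1–2 → each gets rank 1.
The 2 values of 75 occupy positions 4–5 → each gets rank 4.
The 2 values of 74 occupy positions 6–7 → each gets rank 6.
Ranks ≤ 4: {1, 1, 3, 4, 4} → 5 values.

5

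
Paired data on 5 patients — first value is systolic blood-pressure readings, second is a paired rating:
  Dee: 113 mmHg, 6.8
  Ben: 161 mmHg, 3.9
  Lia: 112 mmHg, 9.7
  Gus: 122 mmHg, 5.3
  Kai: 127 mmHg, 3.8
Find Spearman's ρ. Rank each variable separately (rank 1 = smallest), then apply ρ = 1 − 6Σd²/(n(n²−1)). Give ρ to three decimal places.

Ranks of variable 1: 2, 5, 1, 3, 4
Ranks of variable 2: 4, 2, 5, 3, 1
d = r₁ − r₂: -2, 3, -4, 0, 3
d²: 4, 9, 16, 0, 9; Σd² = 38
ρ = 1 − 6·38/(5·24) = 1 − 228/120 = -0.900

-0.900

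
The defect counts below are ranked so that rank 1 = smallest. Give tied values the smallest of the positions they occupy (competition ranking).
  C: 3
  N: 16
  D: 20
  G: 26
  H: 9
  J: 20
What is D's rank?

Sorted (ascending): 3, 9, 16, 20, 20, 26
The 2 values of 20 occupy positions 4–5 → each gets rank 4.
D has value 20 → rank 4.

4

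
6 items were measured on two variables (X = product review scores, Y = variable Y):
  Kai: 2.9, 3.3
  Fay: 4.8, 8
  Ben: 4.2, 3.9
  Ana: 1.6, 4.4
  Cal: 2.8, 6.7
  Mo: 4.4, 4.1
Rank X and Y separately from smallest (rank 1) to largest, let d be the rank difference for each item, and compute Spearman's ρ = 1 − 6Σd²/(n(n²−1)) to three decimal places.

Ranks of variable 1: 3, 6, 4, 1, 2, 5
Ranks of variable 2: 1, 6, 2, 4, 5, 3
d = r₁ − r₂: 2, 0, 2, -3, -3, 2
d²: 4, 0, 4, 9, 9, 4; Σd² = 30
ρ = 1 − 6·30/(6·35) = 1 − 180/210 = 0.143

0.143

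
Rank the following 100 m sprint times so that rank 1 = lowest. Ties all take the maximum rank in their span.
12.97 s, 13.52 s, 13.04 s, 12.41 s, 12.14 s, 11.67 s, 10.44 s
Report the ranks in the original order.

5, 7, 6, 4, 3, 2, 1

Sorted (ascending): 10.44, 11.67, 12.14, 12.41, 12.97, 13.04, 13.52
No ties — each value takes its position as its rank.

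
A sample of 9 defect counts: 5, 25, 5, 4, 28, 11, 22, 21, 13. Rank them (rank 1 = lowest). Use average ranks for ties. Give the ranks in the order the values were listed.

Sorted (ascending): 4, 5, 5, 11, 13, 21, 22, 25, 28
The 2 values of 5 occupy positions 2–3 → average rank (2+3)/2 = 2.5.

2.5, 8, 2.5, 1, 9, 4, 7, 6, 5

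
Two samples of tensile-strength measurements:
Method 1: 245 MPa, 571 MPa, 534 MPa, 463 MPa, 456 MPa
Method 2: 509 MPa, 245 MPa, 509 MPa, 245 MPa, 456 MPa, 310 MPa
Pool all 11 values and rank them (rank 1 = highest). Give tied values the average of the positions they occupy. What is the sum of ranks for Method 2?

Sorted (descending): 571, 534, 509, 509, 463, 456, 456, 310, 245, 245, 245
The 2 values of 509 occupy positions 3–4 → average rank (3+4)/2 = 3.5.
The 2 values of 456 occupy positions 6–7 → average rank (6+7)/2 = 6.5.
The 3 values of 245 occupy positions 9–11 → average rank 10.
Method 2 values → pooled ranks: 509→3.5, 245→10, 509→3.5, 245→10, 456→6.5, 310→8
Rank sum = 3.5 + 10 + 3.5 + 10 + 6.5 + 8 = 41.5

41.5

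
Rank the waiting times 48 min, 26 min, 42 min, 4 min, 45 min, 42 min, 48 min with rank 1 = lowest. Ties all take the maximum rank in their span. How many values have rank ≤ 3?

2

Sorted (ascending): 4, 26, 42, 42, 45, 48, 48
The 2 values of 42 occupy positions 3–4 → each gets rank 4.
The 2 values of 48 occupy positions 6–7 → each gets rank 7.
Ranks ≤ 3: {1, 2} → 2 values.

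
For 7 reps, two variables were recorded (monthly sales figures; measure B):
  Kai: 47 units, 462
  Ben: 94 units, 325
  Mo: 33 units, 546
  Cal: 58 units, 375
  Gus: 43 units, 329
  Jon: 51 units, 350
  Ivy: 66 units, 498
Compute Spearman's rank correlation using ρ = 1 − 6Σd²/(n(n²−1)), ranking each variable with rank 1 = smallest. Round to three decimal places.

-0.393

Ranks of variable 1: 3, 7, 1, 5, 2, 4, 6
Ranks of variable 2: 5, 1, 7, 4, 2, 3, 6
d = r₁ − r₂: -2, 6, -6, 1, 0, 1, 0
d²: 4, 36, 36, 1, 0, 1, 0; Σd² = 78
ρ = 1 − 6·78/(7·48) = 1 − 468/336 = -0.393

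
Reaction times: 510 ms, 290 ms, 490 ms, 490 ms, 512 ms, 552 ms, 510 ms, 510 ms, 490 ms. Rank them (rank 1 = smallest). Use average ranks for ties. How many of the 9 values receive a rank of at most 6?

Sorted (ascending): 290, 490, 490, 490, 510, 510, 510, 512, 552
The 3 values of 490 occupy positions 2–4 → average rank 3.
The 3 values of 510 occupy positions 5–7 → average rank 6.
Ranks ≤ 6: {1, 3, 3, 3, 6, 6, 6} → 7 values.

7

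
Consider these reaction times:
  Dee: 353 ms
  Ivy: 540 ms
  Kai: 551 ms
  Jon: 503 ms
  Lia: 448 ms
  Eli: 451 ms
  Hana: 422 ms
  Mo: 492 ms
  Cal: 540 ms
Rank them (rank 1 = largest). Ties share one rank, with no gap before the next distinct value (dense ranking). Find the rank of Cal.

Sorted (descending): 551, 540, 540, 503, 492, 451, 448, 422, 353
The 2 values of 540 share dense rank 2.
Remaining distinct values take the next consecutive integers.
Cal has value 540 ms → rank 2.

2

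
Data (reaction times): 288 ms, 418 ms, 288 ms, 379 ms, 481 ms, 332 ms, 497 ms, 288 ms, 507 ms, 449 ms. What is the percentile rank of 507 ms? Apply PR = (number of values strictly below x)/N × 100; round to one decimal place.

N = 10.
Strictly below 507: 9. Equal to 507: 1.
PR = 9/10 × 100 = 90.0

90.0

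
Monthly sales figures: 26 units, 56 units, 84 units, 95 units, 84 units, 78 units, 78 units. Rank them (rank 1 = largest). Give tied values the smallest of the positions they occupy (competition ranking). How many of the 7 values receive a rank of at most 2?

3

Sorted (descending): 95, 84, 84, 78, 78, 56, 26
The 2 values of 84 occupy positions 2–3 → each gets rank 2.
The 2 values of 78 occupy positions 4–5 → each gets rank 4.
Ranks ≤ 2: {1, 2, 2} → 3 values.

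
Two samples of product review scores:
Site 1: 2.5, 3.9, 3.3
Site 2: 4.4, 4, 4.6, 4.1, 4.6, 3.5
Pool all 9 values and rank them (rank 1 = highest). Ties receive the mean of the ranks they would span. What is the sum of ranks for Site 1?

23

Sorted (descending): 4.6, 4.6, 4.4, 4.1, 4, 3.9, 3.5, 3.3, 2.5
The 2 values of 4.6 occupy positions 1–2 → average rank (1+2)/2 = 1.5.
Site 1 values → pooled ranks: 2.5→9, 3.9→6, 3.3→8
Rank sum = 9 + 6 + 8 = 23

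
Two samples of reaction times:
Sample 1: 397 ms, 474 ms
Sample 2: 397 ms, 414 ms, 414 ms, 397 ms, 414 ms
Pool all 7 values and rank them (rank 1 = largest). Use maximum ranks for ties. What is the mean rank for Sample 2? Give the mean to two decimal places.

5.20

Sorted (descending): 474, 414, 414, 414, 397, 397, 397
The 3 values of 414 occupy positions 2–4 → each gets rank 4.
The 3 values of 397 occupy positions 5–7 → each gets rank 7.
Sample 2 values → pooled ranks: 397→7, 414→4, 414→4, 397→7, 414→4
Mean rank = (7 + 4 + 4 + 7 + 4) / 5 = 5.20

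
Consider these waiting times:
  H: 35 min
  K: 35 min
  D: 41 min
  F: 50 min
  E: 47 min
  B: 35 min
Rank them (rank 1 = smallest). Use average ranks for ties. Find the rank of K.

Sorted (ascending): 35, 35, 35, 41, 47, 50
The 3 values of 35 occupy positions 1–3 → average rank 2.
K has value 35 min → rank 2.

2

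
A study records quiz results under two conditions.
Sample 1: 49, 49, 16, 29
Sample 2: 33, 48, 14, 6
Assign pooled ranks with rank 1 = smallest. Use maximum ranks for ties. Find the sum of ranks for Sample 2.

Sorted (ascending): 6, 14, 16, 29, 33, 48, 49, 49
The 2 values of 49 occupy positions 7–8 → each gets rank 8.
Sample 2 values → pooled ranks: 33→5, 48→6, 14→2, 6→1
Rank sum = 5 + 6 + 2 + 1 = 14

14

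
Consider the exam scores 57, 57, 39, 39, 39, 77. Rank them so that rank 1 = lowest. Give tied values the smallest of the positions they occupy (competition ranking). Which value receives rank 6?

77

Sorted (ascending): 39, 39, 39, 57, 57, 77
The 3 values of 39 occupy positions 1–3 → each gets rank 1.
The 2 values of 57 occupy positions 4–5 → each gets rank 4.
Rank 6 → value 77.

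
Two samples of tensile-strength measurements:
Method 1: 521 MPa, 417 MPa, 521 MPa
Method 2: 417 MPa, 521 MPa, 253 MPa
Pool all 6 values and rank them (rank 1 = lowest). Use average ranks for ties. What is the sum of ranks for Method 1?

12.5

Sorted (ascending): 253, 417, 417, 521, 521, 521
The 2 values of 417 occupy positions 2–3 → average rank (2+3)/2 = 2.5.
The 3 values of 521 occupy positions 4–6 → average rank 5.
Method 1 values → pooled ranks: 521→5, 417→2.5, 521→5
Rank sum = 5 + 2.5 + 5 = 12.5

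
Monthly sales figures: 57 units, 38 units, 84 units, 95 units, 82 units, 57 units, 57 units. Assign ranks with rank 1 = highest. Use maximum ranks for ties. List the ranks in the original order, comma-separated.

Sorted (descending): 95, 84, 82, 57, 57, 57, 38
The 3 values of 57 occupy positions 4–6 → each gets rank 6.

6, 7, 2, 1, 3, 6, 6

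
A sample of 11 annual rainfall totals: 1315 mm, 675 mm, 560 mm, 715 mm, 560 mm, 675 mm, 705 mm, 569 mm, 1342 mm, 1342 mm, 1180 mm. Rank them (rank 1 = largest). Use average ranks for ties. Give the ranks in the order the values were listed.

3, 7.5, 10.5, 5, 10.5, 7.5, 6, 9, 1.5, 1.5, 4

Sorted (descending): 1342, 1342, 1315, 1180, 715, 705, 675, 675, 569, 560, 560
The 2 values of 1342 occupy positions 1–2 → average rank (1+2)/2 = 1.5.
The 2 values of 675 occupy positions 7–8 → average rank (7+8)/2 = 7.5.
The 2 values of 560 occupy positions 10–11 → average rank (10+11)/2 = 10.5.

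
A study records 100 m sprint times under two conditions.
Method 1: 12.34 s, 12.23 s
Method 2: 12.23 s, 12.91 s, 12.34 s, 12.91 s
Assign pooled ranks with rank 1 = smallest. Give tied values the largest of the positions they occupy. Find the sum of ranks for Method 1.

6

Sorted (ascending): 12.23, 12.23, 12.34, 12.34, 12.91, 12.91
The 2 values of 12.23 occupy positions 1–2 → each gets rank 2.
The 2 values of 12.34 occupy positions 3–4 → each gets rank 4.
The 2 values of 12.91 occupy positions 5–6 → each gets rank 6.
Method 1 values → pooled ranks: 12.34→4, 12.23→2
Rank sum = 4 + 2 = 6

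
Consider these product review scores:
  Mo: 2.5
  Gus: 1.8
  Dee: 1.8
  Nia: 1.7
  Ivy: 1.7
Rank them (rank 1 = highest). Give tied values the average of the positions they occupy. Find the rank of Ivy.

Sorted (descending): 2.5, 1.8, 1.8, 1.7, 1.7
The 2 values of 1.8 occupy positions 2–3 → average rank (2+3)/2 = 2.5.
The 2 values of 1.7 occupy positions 4–5 → average rank (4+5)/2 = 4.5.
Ivy has value 1.7 → rank 4.5.

4.5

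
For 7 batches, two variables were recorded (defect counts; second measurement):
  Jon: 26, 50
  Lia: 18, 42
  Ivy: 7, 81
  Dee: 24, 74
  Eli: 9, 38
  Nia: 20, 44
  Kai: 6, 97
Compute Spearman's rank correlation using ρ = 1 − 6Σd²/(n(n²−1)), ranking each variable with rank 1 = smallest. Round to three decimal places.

-0.321

Ranks of variable 1: 7, 4, 2, 6, 3, 5, 1
Ranks of variable 2: 4, 2, 6, 5, 1, 3, 7
d = r₁ − r₂: 3, 2, -4, 1, 2, 2, -6
d²: 9, 4, 16, 1, 4, 4, 36; Σd² = 74
ρ = 1 − 6·74/(7·48) = 1 − 444/336 = -0.321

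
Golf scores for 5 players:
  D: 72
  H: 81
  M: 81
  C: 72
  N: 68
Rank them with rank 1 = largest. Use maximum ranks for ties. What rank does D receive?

Sorted (descending): 81, 81, 72, 72, 68
The 2 values of 81 occupy positions 1–2 → each gets rank 2.
The 2 values of 72 occupy positions 3–4 → each gets rank 4.
D has value 72 → rank 4.

4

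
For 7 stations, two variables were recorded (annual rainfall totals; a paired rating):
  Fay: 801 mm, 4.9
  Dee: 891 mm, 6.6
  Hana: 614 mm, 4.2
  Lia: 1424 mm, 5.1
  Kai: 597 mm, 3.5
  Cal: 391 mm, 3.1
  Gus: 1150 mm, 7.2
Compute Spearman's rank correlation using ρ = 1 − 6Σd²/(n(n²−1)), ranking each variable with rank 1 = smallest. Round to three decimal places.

Ranks of variable 1: 4, 5, 3, 7, 2, 1, 6
Ranks of variable 2: 4, 6, 3, 5, 2, 1, 7
d = r₁ − r₂: 0, -1, 0, 2, 0, 0, -1
d²: 0, 1, 0, 4, 0, 0, 1; Σd² = 6
ρ = 1 − 6·6/(7·48) = 1 − 36/336 = 0.893

0.893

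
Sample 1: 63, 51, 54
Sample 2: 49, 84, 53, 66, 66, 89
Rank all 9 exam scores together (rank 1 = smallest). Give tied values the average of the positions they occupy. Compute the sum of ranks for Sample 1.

11

Sorted (ascending): 49, 51, 53, 54, 63, 66, 66, 84, 89
The 2 values of 66 occupy positions 6–7 → average rank (6+7)/2 = 6.5.
Sample 1 values → pooled ranks: 63→5, 51→2, 54→4
Rank sum = 5 + 2 + 4 = 11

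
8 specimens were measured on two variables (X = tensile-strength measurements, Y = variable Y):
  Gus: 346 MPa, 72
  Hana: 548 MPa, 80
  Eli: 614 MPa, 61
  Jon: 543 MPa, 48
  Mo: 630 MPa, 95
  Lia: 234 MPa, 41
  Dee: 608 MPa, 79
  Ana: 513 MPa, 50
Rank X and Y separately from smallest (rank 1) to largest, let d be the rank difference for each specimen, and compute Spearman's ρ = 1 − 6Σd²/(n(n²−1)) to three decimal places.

Ranks of variable 1: 2, 5, 7, 4, 8, 1, 6, 3
Ranks of variable 2: 5, 7, 4, 2, 8, 1, 6, 3
d = r₁ − r₂: -3, -2, 3, 2, 0, 0, 0, 0
d²: 9, 4, 9, 4, 0, 0, 0, 0; Σd² = 26
ρ = 1 − 6·26/(8·63) = 1 − 156/504 = 0.690

0.690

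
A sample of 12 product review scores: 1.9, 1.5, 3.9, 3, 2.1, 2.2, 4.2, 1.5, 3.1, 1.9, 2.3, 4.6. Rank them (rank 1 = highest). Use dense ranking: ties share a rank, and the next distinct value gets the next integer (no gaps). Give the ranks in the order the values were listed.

Sorted (descending): 4.6, 4.2, 3.9, 3.1, 3, 2.3, 2.2, 2.1, 1.9, 1.9, 1.5, 1.5
The 2 values of 1.9 share dense rank 9.
The 2 values of 1.5 share dense rank 10.
Remaining distinct values take the next consecutive integers.

9, 10, 3, 5, 8, 7, 2, 10, 4, 9, 6, 1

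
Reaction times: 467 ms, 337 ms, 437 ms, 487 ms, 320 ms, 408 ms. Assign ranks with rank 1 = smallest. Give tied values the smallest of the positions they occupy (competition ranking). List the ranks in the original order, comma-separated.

5, 2, 4, 6, 1, 3

Sorted (ascending): 320, 337, 408, 437, 467, 487
No ties — each value takes its position as its rank.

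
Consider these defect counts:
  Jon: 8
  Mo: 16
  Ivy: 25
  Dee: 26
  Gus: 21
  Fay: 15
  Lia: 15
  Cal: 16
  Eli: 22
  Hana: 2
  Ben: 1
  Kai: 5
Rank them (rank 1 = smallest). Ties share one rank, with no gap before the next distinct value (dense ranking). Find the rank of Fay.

5

Sorted (ascending): 1, 2, 5, 8, 15, 15, 16, 16, 21, 22, 25, 26
The 2 values of 15 share dense rank 5.
The 2 values of 16 share dense rank 6.
Remaining distinct values take the next consecutive integers.
Fay has value 15 → rank 5.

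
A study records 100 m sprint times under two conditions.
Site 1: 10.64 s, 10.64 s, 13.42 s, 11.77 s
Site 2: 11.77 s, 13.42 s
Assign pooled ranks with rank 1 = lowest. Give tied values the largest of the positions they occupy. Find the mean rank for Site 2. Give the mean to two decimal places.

5.00

Sorted (ascending): 10.64, 10.64, 11.77, 11.77, 13.42, 13.42
The 2 values of 10.64 occupy positions 1–2 → each gets rank 2.
The 2 values of 11.77 occupy positions 3–4 → each gets rank 4.
The 2 values of 13.42 occupy positions 5–6 → each gets rank 6.
Site 2 values → pooled ranks: 11.77→4, 13.42→6
Mean rank = (4 + 6) / 2 = 5.00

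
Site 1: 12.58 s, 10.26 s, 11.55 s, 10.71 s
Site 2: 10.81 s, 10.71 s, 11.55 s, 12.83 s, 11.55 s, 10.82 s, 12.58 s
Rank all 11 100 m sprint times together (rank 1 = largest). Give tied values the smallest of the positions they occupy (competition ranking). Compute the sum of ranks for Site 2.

35

Sorted (descending): 12.83, 12.58, 12.58, 11.55, 11.55, 11.55, 10.82, 10.81, 10.71, 10.71, 10.26
The 2 values of 12.58 occupy positions 2–3 → each gets rank 2.
The 3 values of 11.55 occupy positions 4–6 → each gets rank 4.
The 2 values of 10.71 occupy positions 9–10 → each gets rank 9.
Site 2 values → pooled ranks: 10.81→8, 10.71→9, 11.55→4, 12.83→1, 11.55→4, 10.82→7, 12.58→2
Rank sum = 8 + 9 + 4 + 1 + 4 + 7 + 2 = 35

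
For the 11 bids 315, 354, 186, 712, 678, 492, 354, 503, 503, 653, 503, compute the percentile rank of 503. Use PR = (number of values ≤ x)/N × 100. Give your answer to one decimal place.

72.7

N = 11.
Strictly below 503: 5. Equal to 503: 3.
PR = 8/11 × 100 = 72.7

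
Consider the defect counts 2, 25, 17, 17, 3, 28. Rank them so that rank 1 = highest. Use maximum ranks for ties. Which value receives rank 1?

Sorted (descending): 28, 25, 17, 17, 3, 2
The 2 values of 17 occupy positions 3–4 → each gets rank 4.
Rank 1 → value 28.

28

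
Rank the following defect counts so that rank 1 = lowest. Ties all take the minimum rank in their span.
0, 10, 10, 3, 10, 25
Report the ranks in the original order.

Sorted (ascending): 0, 3, 10, 10, 10, 25
The 3 values of 10 occupy positions 3–5 → each gets rank 3.

1, 3, 3, 2, 3, 6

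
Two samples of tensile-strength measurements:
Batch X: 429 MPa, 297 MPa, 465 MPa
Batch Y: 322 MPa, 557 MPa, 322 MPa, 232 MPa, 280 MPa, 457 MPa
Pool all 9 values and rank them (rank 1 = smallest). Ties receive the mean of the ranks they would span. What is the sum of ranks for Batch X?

17

Sorted (ascending): 232, 280, 297, 322, 322, 429, 457, 465, 557
The 2 values of 322 occupy positions 4–5 → average rank (4+5)/2 = 4.5.
Batch X values → pooled ranks: 429→6, 297→3, 465→8
Rank sum = 6 + 3 + 8 = 17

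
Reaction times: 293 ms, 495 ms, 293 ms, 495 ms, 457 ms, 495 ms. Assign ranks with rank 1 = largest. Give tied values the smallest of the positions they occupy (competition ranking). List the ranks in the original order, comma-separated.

Sorted (descending): 495, 495, 495, 457, 293, 293
The 3 values of 495 occupy positions 1–3 → each gets rank 1.
The 2 values of 293 occupy positions 5–6 → each gets rank 5.

5, 1, 5, 1, 4, 1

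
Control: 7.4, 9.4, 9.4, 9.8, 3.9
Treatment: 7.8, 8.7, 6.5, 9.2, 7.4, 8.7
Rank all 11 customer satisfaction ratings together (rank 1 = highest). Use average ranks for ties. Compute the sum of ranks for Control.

25.5

Sorted (descending): 9.8, 9.4, 9.4, 9.2, 8.7, 8.7, 7.8, 7.4, 7.4, 6.5, 3.9
The 2 values of 9.4 occupy positions 2–3 → average rank (2+3)/2 = 2.5.
The 2 values of 8.7 occupy positions 5–6 → average rank (5+6)/2 = 5.5.
The 2 values of 7.4 occupy positions 8–9 → average rank (8+9)/2 = 8.5.
Control values → pooled ranks: 7.4→8.5, 9.4→2.5, 9.4→2.5, 9.8→1, 3.9→11
Rank sum = 8.5 + 2.5 + 2.5 + 1 + 11 = 25.5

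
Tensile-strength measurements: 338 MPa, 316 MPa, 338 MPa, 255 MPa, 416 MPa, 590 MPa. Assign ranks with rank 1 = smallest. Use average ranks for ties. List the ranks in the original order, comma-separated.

3.5, 2, 3.5, 1, 5, 6

Sorted (ascending): 255, 316, 338, 338, 416, 590
The 2 values of 338 occupy positions 3–4 → average rank (3+4)/2 = 3.5.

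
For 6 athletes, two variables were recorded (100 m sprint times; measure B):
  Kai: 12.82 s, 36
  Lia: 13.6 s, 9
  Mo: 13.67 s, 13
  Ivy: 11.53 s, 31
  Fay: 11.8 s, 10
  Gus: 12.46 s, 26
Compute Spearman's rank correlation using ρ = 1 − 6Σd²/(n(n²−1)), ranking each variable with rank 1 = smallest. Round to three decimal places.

Ranks of variable 1: 4, 5, 6, 1, 2, 3
Ranks of variable 2: 6, 1, 3, 5, 2, 4
d = r₁ − r₂: -2, 4, 3, -4, 0, -1
d²: 4, 16, 9, 16, 0, 1; Σd² = 46
ρ = 1 − 6·46/(6·35) = 1 − 276/210 = -0.314

-0.314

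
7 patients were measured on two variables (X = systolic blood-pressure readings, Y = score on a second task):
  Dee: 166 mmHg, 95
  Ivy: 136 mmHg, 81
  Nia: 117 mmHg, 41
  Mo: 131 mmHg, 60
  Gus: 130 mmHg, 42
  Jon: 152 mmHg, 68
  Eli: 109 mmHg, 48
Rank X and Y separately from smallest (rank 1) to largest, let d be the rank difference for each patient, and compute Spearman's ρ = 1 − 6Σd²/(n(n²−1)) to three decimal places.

Ranks of variable 1: 7, 5, 2, 4, 3, 6, 1
Ranks of variable 2: 7, 6, 1, 4, 2, 5, 3
d = r₁ − r₂: 0, -1, 1, 0, 1, 1, -2
d²: 0, 1, 1, 0, 1, 1, 4; Σd² = 8
ρ = 1 − 6·8/(7·48) = 1 − 48/336 = 0.857

0.857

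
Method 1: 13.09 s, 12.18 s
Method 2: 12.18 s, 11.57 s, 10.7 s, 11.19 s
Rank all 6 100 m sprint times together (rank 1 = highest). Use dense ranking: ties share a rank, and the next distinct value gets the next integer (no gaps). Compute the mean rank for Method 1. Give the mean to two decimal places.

1.50

Sorted (descending): 13.09, 12.18, 12.18, 11.57, 11.19, 10.7
The 2 values of 12.18 share dense rank 2.
Remaining distinct values take the next consecutive integers.
Method 1 values → pooled ranks: 13.09→1, 12.18→2
Mean rank = (1 + 2) / 2 = 1.50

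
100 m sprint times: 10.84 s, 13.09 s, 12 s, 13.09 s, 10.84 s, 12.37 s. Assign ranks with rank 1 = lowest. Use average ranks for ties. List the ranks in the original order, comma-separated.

1.5, 5.5, 3, 5.5, 1.5, 4

Sorted (ascending): 10.84, 10.84, 12, 12.37, 13.09, 13.09
The 2 values of 10.84 occupy positions 1–2 → average rank (1+2)/2 = 1.5.
The 2 values of 13.09 occupy positions 5–6 → average rank (5+6)/2 = 5.5.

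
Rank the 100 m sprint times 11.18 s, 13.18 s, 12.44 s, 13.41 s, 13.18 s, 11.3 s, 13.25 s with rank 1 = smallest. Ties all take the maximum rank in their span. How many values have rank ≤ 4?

Sorted (ascending): 11.18, 11.3, 12.44, 13.18, 13.18, 13.25, 13.41
The 2 values of 13.18 occupy positions 4–5 → each gets rank 5.
Ranks ≤ 4: {1, 2, 3} → 3 values.

3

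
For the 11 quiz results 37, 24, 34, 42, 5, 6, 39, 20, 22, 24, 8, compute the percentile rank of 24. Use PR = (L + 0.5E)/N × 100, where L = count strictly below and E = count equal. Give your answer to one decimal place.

54.5

N = 11.
Strictly below 24: 5. Equal to 24: 2.
PR = (5 + 0.5·2)/11 × 100 = 54.5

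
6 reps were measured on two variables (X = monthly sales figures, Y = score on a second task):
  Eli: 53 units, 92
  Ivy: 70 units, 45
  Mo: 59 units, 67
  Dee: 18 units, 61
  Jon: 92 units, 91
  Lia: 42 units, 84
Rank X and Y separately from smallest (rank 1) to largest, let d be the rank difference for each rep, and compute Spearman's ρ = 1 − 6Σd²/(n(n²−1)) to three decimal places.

Ranks of variable 1: 3, 5, 4, 1, 6, 2
Ranks of variable 2: 6, 1, 3, 2, 5, 4
d = r₁ − r₂: -3, 4, 1, -1, 1, -2
d²: 9, 16, 1, 1, 1, 4; Σd² = 32
ρ = 1 − 6·32/(6·35) = 1 − 192/210 = 0.086

0.086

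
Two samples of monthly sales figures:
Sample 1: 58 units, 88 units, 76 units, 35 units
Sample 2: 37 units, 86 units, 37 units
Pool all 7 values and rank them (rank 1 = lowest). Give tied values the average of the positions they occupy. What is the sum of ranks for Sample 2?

Sorted (ascending): 35, 37, 37, 58, 76, 86, 88
The 2 values of 37 occupy positions 2–3 → average rank (2+3)/2 = 2.5.
Sample 2 values → pooled ranks: 37→2.5, 86→6, 37→2.5
Rank sum = 2.5 + 6 + 2.5 = 11

11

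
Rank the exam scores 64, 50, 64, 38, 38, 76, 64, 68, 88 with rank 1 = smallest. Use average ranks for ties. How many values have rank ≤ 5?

6

Sorted (ascending): 38, 38, 50, 64, 64, 64, 68, 76, 88
The 2 values of 38 occupy positions 1–2 → average rank (1+2)/2 = 1.5.
The 3 values of 64 occupy positions 4–6 → average rank 5.
Ranks ≤ 5: {1.5, 1.5, 3, 5, 5, 5} → 6 values.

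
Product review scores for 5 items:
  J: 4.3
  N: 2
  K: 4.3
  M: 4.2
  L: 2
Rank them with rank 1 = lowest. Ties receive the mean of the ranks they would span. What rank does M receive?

Sorted (ascending): 2, 2, 4.2, 4.3, 4.3
The 2 values of 2 occupy positions 1–2 → average rank (1+2)/2 = 1.5.
The 2 values of 4.3 occupy positions 4–5 → average rank (4+5)/2 = 4.5.
M has value 4.2 → rank 3.

3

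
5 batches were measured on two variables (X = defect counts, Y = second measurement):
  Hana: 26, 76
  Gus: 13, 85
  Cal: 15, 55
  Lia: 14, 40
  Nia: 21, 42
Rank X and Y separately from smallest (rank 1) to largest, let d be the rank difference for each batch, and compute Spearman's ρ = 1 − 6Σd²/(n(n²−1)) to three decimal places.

Ranks of variable 1: 5, 1, 3, 2, 4
Ranks of variable 2: 4, 5, 3, 1, 2
d = r₁ − r₂: 1, -4, 0, 1, 2
d²: 1, 16, 0, 1, 4; Σd² = 22
ρ = 1 − 6·22/(5·24) = 1 − 132/120 = -0.100

-0.100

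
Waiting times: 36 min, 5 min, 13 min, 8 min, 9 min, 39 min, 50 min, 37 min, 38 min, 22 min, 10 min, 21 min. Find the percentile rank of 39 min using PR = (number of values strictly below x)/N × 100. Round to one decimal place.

83.3

N = 12.
Strictly below 39: 10. Equal to 39: 1.
PR = 10/12 × 100 = 83.3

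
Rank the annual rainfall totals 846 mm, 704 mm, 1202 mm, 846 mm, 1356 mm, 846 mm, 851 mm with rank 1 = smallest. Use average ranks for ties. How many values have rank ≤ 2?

1

Sorted (ascending): 704, 846, 846, 846, 851, 1202, 1356
The 3 values of 846 occupy positions 2–4 → average rank 3.
Ranks ≤ 2: {1} → 1 value.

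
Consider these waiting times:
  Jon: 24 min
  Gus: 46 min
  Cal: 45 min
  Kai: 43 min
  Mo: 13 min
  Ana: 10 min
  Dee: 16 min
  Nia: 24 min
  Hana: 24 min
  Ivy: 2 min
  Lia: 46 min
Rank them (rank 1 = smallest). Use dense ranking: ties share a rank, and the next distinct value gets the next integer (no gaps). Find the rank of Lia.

Sorted (ascending): 2, 10, 13, 16, 24, 24, 24, 43, 45, 46, 46
The 3 values of 24 share dense rank 5.
The 2 values of 46 share dense rank 8.
Remaining distinct values take the next consecutive integers.
Lia has value 46 min → rank 8.

8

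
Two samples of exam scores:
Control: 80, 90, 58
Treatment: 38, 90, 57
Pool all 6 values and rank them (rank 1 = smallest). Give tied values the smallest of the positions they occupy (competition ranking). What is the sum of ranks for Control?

12

Sorted (ascending): 38, 57, 58, 80, 90, 90
The 2 values of 90 occupy positions 5–6 → each gets rank 5.
Control values → pooled ranks: 80→4, 90→5, 58→3
Rank sum = 4 + 5 + 3 = 12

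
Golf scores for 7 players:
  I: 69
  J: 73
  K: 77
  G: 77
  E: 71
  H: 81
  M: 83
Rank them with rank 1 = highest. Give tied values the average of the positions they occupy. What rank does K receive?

3.5

Sorted (descending): 83, 81, 77, 77, 73, 71, 69
The 2 values of 77 occupy positions 3–4 → average rank (3+4)/2 = 3.5.
K has value 77 → rank 3.5.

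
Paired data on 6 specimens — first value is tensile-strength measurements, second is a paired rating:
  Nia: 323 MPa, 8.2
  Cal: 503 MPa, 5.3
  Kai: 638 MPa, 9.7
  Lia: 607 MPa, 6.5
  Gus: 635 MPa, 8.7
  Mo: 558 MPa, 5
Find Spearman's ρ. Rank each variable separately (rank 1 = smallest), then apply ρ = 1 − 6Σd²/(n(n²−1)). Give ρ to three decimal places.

Ranks of variable 1: 1, 2, 6, 4, 5, 3
Ranks of variable 2: 4, 2, 6, 3, 5, 1
d = r₁ − r₂: -3, 0, 0, 1, 0, 2
d²: 9, 0, 0, 1, 0, 4; Σd² = 14
ρ = 1 − 6·14/(6·35) = 1 − 84/210 = 0.600

0.600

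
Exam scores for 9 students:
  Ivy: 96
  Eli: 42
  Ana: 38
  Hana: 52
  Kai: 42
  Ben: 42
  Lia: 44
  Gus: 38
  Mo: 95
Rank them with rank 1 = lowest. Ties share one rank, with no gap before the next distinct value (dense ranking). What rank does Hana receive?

4

Sorted (ascending): 38, 38, 42, 42, 42, 44, 52, 95, 96
The 2 values of 38 share dense rank 1.
The 3 values of 42 share dense rank 2.
Remaining distinct values take the next consecutive integers.
Hana has value 52 → rank 4.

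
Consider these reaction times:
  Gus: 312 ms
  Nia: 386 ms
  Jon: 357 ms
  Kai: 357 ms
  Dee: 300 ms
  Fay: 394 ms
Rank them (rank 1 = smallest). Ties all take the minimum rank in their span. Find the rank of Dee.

1

Sorted (ascending): 300, 312, 357, 357, 386, 394
The 2 values of 357 occupy positions 3–4 → each gets rank 3.
Dee has value 300 ms → rank 1.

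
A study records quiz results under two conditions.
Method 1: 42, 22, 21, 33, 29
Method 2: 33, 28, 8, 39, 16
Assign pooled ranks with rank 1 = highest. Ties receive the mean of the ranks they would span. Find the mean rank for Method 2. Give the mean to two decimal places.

Sorted (descending): 42, 39, 33, 33, 29, 28, 22, 21, 16, 8
The 2 values of 33 occupy positions 3–4 → average rank (3+4)/2 = 3.5.
Method 2 values → pooled ranks: 33→3.5, 28→6, 8→10, 39→2, 16→9
Mean rank = (3.5 + 6 + 10 + 2 + 9) / 5 = 6.10

6.10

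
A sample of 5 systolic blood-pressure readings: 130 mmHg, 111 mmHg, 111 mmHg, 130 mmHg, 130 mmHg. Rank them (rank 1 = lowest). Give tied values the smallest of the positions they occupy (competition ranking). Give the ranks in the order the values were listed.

Sorted (ascending): 111, 111, 130, 130, 130
The 2 values of 111 occupy positions 1–2 → each gets rank 1.
The 3 values of 130 occupy positions 3–5 → each gets rank 3.

3, 1, 1, 3, 3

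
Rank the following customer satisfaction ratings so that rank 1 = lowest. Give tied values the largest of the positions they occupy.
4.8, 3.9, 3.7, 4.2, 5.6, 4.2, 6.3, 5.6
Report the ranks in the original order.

Sorted (ascending): 3.7, 3.9, 4.2, 4.2, 4.8, 5.6, 5.6, 6.3
The 2 values of 4.2 occupy positions 3–4 → each gets rank 4.
The 2 values of 5.6 occupy positions 6–7 → each gets rank 7.

5, 2, 1, 4, 7, 4, 8, 7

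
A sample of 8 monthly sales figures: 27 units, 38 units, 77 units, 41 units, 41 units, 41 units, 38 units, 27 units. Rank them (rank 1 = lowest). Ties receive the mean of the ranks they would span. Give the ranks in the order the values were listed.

1.5, 3.5, 8, 6, 6, 6, 3.5, 1.5

Sorted (ascending): 27, 27, 38, 38, 41, 41, 41, 77
The 2 values of 27 occupy positions 1–2 → average rank (1+2)/2 = 1.5.
The 2 values of 38 occupy positions 3–4 → average rank (3+4)/2 = 3.5.
The 3 values of 41 occupy positions 5–7 → average rank 6.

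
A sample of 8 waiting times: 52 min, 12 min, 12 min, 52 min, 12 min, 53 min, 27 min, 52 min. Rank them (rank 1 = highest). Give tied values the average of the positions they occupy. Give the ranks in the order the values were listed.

Sorted (descending): 53, 52, 52, 52, 27, 12, 12, 12
The 3 values of 52 occupy positions 2–4 → average rank 3.
The 3 values of 12 occupy positions 6–8 → average rank 7.

3, 7, 7, 3, 7, 1, 5, 3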